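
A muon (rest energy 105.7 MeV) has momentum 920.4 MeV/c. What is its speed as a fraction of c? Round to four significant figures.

0.9935c

pc/(mc²) = 920.4/105.7 = 8.7077 = βγ = β/√(1−β²).
So β² = x²/(1 + x²) with x = 8.7077: x² = 75.824, β² = 75.824/76.824 = 0.986983, β = 0.9935.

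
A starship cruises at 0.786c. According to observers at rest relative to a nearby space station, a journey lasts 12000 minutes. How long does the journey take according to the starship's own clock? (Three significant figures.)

7420 minutes

With β = 0.786, γ = 1/√(1 − 0.786²) = 1/√0.382204 = 1.6175.
The moving clock records proper time: Δτ = Δt/γ = 12000/1.6175 = 7420 minutes.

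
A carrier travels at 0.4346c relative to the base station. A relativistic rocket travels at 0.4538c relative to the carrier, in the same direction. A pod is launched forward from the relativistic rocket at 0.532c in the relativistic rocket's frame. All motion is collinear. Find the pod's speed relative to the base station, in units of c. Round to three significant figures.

0.913c

Compose velocities in two stages. Stage 1 (into S'): u₁ = (0.532+0.4538)/(1+0.532×0.4538) = 0.79409.
Stage 2 (into S): u = (0.79409+0.4346)/(1+0.79409×0.4346) = 0.91345, so the speed is 0.913c.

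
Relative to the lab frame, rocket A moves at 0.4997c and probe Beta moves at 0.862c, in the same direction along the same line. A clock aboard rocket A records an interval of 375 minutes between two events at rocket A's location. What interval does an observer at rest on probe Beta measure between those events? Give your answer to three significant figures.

486 minutes

The velocity of rocket A relative to probe Beta is (0.4997 − 0.862)c / (1 − 0.4997×0.862) = −0.63644c; relative speed 0.63644c.
At |u| = 0.63644c, γ = (1 − 0.405056)^(−1/2) = 1.2965.
Rocket A's interval is proper; time dilation gives Δt_B = γΔτ = 1.2965 × 375 minutes = 486 minutes.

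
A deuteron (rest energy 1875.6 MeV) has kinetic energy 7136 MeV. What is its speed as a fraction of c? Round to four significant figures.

K = (γ−1)mc², so γ = 1 + 7136/1875.6 = 4.8046.
Then v/c = √(1 − γ⁻²) = √(1 − 0.0433197) = √0.9566803 = 0.9781.

0.9781c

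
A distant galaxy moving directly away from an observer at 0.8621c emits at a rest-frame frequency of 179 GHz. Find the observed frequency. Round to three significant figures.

48.7 GHz

Relativistic Doppler (source moving away): f_obs = f_src · √((1−β)/(1+β)).
With β = 0.8621: factor = √(0.1379/1.8621) = 0.27213.
f_obs = 179 × 0.27213 = 48.7 GHz.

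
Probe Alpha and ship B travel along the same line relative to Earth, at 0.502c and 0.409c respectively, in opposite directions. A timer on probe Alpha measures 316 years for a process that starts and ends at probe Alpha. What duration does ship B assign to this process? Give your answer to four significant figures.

482.6 years

The velocity of probe Alpha relative to ship B is (0.502 + 0.409)c / (1 + 0.502×0.409) = 0.75582c; relative speed 0.75582c.
At |u| = 0.75582c, γ = (1 − 0.571264)^(−1/2) = 1.5272.
Probe Alpha's interval is proper; time dilation gives Δt_B = γΔτ = 1.5272 × 316 years = 482.6 years.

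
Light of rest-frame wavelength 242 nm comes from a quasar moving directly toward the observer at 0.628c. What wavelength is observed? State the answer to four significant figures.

Relativistic Doppler for wavelength: λ_obs = λ_src · √((1−β)/(1+β)).
With β = 0.628: factor = √(0.372/1.628) = 0.47802.
λ_obs = 242 × 0.47802 = 115.7 nm.

115.7 nm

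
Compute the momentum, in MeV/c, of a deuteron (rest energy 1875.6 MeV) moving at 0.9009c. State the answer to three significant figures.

Lorentz factor: γ = (1 − 0.81162081)^(−1/2) = 2.304.
Momentum: p = γβ·mc = 2.304 × 0.9009 × 1875.6 MeV/c = 3890 MeV/c.

3890 MeV/c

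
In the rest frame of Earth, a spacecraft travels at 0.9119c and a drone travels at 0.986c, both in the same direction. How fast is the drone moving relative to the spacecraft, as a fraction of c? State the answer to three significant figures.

Transform to the spacecraft's frame: u' = (u − v)/(1 − uv/c²).
u' = (0.986 − 0.9119)/(1 − 0.986×0.9119) = 0.0741/0.1008666 = 0.73463.
Speed in the spacecraft's frame: 0.735c (in the same direction).

0.735c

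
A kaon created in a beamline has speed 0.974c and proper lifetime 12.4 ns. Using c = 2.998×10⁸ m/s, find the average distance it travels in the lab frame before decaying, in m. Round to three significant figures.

16.0 m

Lorentz factor: γ = (1 − 0.948676)^(−1/2) = 4.4141.
Lab-frame lifetime: Δt = γτ = 4.4141 × 12.4 ns = 54.735 ns.
Distance: d = vΔt = 0.974 × 2.998×10⁸ m/s × 5.4735×10^-8 s = 16.0 m.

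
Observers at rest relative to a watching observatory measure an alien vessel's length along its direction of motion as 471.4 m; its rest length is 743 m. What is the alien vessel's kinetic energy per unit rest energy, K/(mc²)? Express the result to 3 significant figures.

0.576

Length contraction gives γ = L₀/L = 743/471.4 = 1.57616.
Since K = (γ−1)mc², K/(mc²) = 1.57616 − 1 = 0.576.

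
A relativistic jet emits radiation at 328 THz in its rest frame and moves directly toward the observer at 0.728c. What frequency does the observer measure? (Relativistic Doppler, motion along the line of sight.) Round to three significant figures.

Relativistic Doppler (source moving toward): f_obs = f_src · √((1+β)/(1−β)).
With β = 0.728: factor = √(1.728/0.272) = 2.5205.
f_obs = 328 × 2.5205 = 827 THz.

827 THz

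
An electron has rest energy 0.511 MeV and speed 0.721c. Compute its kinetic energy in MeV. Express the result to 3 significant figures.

With β = 0.721, γ = 1/√(1 − 0.721²) = 1/√0.480159 = 1.44314.
Kinetic energy: K = (γ − 1)mc² = (1.44314 − 1) × 0.511 MeV = 0.44314 × 0.511 = 0.226 MeV.

0.226 MeV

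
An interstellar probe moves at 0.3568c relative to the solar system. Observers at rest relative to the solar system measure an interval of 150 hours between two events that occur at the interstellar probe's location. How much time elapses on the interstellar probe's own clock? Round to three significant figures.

140 hours

With β = 0.3568, γ = 1/√(1 − 0.3568²) = 1/√0.87269376 = 1.0705.
The interstellar probe's clock runs slow as seen from the solar system, so Δτ = Δt/γ = 150/1.0705 = 140 hours.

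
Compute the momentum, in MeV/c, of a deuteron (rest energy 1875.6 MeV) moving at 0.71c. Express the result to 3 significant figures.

With β = 0.71, γ = 1/√(1 − 0.71²) = 1/√0.4959 = 1.42.
Momentum: p = γβ·mc = 1.42 × 0.71 × 1875.6 MeV/c = 1890 MeV/c.

1890 MeV/c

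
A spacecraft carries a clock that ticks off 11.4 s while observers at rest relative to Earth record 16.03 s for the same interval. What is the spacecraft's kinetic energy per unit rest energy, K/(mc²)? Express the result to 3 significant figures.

γ = Δt/Δτ = 16.03/11.4 = 1.40614.
Since K = (γ−1)mc², K/(mc²) = 1.40614 − 1 = 0.406.

0.406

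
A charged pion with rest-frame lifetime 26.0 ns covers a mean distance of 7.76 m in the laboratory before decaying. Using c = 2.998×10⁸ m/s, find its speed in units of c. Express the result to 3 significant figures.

0.706c

Lab distance = (lab lifetime)·v = γτ·βc, so βγ = d/(cτ) = 7.760/(2.998×10⁸ × 2.600×10^-8) = 0.99554.
With βγ = 0.99554: γ² = 1 + (βγ)² = 1.9911, and β = (βγ)/γ = 0.99554/1.41106 = 0.706.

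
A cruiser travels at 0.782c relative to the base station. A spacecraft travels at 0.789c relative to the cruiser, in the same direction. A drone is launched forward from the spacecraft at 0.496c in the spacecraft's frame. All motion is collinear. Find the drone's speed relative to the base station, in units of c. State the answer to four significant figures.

0.9903c

Compose velocities in two stages. Stage 1 (into S'): u₁ = (0.496+0.789)/(1+0.496×0.789) = 0.92357.
Stage 2 (into S): u = (0.92357+0.782)/(1+0.92357×0.782) = 0.99033, so the speed is 0.9903c.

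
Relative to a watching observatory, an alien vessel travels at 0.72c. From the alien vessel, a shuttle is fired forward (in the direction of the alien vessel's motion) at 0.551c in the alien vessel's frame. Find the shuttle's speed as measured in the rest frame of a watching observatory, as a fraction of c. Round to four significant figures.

Relativistic velocity addition: u = (u' + v)/(1 + u'v/c²), with u' = 0.551c and v = 0.72c.
Numerator: 0.551 + 0.72 = 1.271. Denominator: 1 + (0.551)(0.72) = 1.39672.
u = 1.271/1.39672 = 0.90999, so the speed is 0.9100c.

0.9100c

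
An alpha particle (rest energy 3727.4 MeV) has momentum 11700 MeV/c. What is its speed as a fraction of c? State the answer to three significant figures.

βγ = pc/(mc²) = 11700/3727.4 = 3.1389.
Since γ² = 1 + (βγ)² = 10.85269, γ = √10.85269 = 3.29434, and β = (βγ)/γ = 3.1389/3.29434 = 0.953.

0.953c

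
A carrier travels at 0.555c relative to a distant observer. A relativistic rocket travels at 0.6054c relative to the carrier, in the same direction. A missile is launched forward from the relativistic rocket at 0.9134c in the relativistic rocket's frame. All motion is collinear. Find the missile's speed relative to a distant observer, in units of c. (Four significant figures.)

0.9937c

Apply u = (u'+v)/(1+u'v) twice. Missile in the carrier frame: (0.9134+0.6054)/(1+0.9134·0.6054) = 1.5188/1.55297236 = 0.978c.
That velocity, transformed to the rest frame of a distant observer: (0.978+0.555)/(1+0.978·0.555) = 1.533/1.54279 = 0.99365c.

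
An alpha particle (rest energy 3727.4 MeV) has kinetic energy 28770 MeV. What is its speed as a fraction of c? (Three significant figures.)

K = (γ−1)mc², so γ = 1 + 28770/3727.4 = 8.7185.
Then v/c = √(1 − γ⁻²) = √(1 − 0.0131558) = √0.9868442 = 0.993.

0.993c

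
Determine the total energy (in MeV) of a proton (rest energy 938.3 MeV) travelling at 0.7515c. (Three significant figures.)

γ = 1/√(1 − β²) = 1/√(1 − 0.56475225) = 1/√0.43524775 = 1/0.659733 = 1.5158.
Total energy: E = γmc² = 1.5158 × 938.3 MeV = 1420 MeV.

1420 MeV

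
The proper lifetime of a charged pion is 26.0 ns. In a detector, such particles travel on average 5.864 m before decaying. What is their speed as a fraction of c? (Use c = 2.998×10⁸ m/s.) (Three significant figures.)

d = βγcτ ⇒ βγ = d/(cτ) = 5.864 m / (7.7948 m) = 0.7523.
β = (βγ)/√(1+(βγ)²) = 0.7523/√1.565955 = 0.601.

0.601c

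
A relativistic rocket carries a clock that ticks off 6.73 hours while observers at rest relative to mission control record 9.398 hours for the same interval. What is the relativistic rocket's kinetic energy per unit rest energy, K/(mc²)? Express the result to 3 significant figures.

The time-dilation ratio gives γ = 9.398/6.73 = 1.39643.
K/(mc²) = γ − 1 = 1.39643 − 1 = 0.396.

0.396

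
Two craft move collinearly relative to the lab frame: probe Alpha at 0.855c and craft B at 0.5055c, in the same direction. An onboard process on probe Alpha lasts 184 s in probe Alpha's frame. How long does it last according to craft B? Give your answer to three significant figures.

The velocity of probe Alpha relative to craft B is (0.855 − 0.5055)c / (1 − 0.855×0.5055) = 0.61554c; relative speed 0.61554c.
At |u| = 0.61554c, γ = (1 − 0.378889)^(−1/2) = 1.2689.
The clock on probe Alpha records proper time, so craft B measures Δt = γΔτ = 1.2689 × 184 = 233 s.

233 s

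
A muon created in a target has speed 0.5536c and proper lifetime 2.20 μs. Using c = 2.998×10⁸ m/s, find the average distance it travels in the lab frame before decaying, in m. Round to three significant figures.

438 m

With β = 0.5536, γ = 1/√(1 − 0.5536²) = 1/√0.69352704 = 1.2008.
Lab-frame lifetime: Δt = γτ = 1.2008 × 2.20 μs = 2.6418 μs.
Distance: d = vΔt = 0.5536 × 2.998×10⁸ m/s × 2.6418×10^-6 s = 438 m.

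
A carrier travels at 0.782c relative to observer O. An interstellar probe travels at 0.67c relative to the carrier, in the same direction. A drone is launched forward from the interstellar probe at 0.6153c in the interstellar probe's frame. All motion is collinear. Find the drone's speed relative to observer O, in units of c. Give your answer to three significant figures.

Apply u = (u'+v)/(1+u'v) twice. Drone in the carrier frame: (0.6153+0.67)/(1+0.6153·0.67) = 1.2853/1.412251 = 0.91011c.
That velocity, transformed to the rest frame of observer O: (0.91011+0.782)/(1+0.91011·0.782) = 1.69211/1.71170602 = 0.98855c.

0.989c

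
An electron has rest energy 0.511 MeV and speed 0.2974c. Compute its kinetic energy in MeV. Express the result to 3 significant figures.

With β = 0.2974, γ = 1/√(1 − 0.2974²) = 1/√0.91155324 = 1.047391.
Kinetic energy: K = (γ − 1)mc² = (1.047391 − 1) × 0.511 MeV = 0.047391 × 0.511 = 0.0242 MeV.

0.0242 MeV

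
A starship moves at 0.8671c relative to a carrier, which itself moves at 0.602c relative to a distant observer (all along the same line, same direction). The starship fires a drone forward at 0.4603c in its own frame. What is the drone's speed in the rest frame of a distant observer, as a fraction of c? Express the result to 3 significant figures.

Compose velocities in two stages. Stage 1 (into S'): u₁ = (0.4603+0.8671)/(1+0.4603×0.8671) = 0.94874.
Stage 2 (into S): u = (0.94874+0.602)/(1+0.94874×0.602) = 0.98701, so the speed is 0.987c.

0.987c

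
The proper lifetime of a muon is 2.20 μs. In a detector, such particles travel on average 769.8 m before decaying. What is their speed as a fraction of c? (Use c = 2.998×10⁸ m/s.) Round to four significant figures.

0.7594c

Lab distance = (lab lifetime)·v = γτ·βc, so βγ = d/(cτ) = 769.8/(2.998×10⁸ × 2.200×10^-6) = 1.1671.
With βγ = 1.1671: γ² = 1 + (βγ)² = 2.36212, and β = (βγ)/γ = 1.1671/1.53692 = 0.7594.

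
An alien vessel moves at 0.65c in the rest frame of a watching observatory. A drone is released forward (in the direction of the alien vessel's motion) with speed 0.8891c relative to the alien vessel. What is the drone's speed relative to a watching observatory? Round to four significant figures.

0.9754c

In units of c, u = (u' + v)/(1 + u'v) with u' = 0.8891 and v = 0.65.
Numerator: 0.8891 + 0.65 = 1.5391. Denominator: 1 + (0.8891)(0.65) = 1.577915.
u = 1.5391/1.577915 = 0.9754, so the speed is 0.9754c.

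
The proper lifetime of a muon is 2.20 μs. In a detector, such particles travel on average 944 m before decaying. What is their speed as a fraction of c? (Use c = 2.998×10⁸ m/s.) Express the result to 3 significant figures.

Lab distance = (lab lifetime)·v = γτ·βc, so βγ = d/(cτ) = 944.0/(2.998×10⁸ × 2.200×10^-6) = 1.4313.
With βγ = 1.4313: γ² = 1 + (βγ)² = 3.04862, and β = (βγ)/γ = 1.4313/1.74603 = 0.820.

0.820c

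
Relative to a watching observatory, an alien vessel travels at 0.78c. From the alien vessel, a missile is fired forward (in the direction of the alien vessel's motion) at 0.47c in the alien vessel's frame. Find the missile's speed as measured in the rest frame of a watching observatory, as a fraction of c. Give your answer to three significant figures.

In units of c, u = (u' + v)/(1 + u'v) with u' = 0.47 and v = 0.78.
Numerator: 0.47 + 0.78 = 1.25. Denominator: 1 + (0.47)(0.78) = 1.3666.
u = 1.25/1.3666 = 0.91468, so the speed is 0.915c.

0.915c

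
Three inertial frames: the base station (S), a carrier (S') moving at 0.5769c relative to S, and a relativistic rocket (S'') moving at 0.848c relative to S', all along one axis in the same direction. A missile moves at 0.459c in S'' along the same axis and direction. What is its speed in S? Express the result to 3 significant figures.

0.984c

Compose velocities in two stages. Stage 1 (into S'): u₁ = (0.459+0.848)/(1+0.459×0.848) = 0.94081.
Stage 2 (into S): u = (0.94081+0.5769)/(1+0.94081×0.5769) = 0.98377, so the speed is 0.984c.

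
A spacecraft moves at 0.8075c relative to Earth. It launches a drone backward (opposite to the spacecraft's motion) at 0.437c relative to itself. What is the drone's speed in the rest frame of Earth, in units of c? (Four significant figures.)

0.5725c

In units of c, u = (u' + v)/(1 + u'v) with u' = −0.437 and v = 0.8075.
Numerator: −0.437 + 0.8075 = 0.3705. Denominator: 1 + (−0.437)(0.8075) = 0.6471225.
u = 0.3705/0.6471225 = 0.57253, so the speed is 0.5725c.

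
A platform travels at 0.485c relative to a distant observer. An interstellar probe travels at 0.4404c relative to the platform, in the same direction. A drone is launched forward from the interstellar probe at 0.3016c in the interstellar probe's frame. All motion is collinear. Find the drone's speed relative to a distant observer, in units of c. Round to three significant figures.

0.865c

Compose velocities in two stages. Stage 1 (into S'): u₁ = (0.3016+0.4404)/(1+0.3016×0.4404) = 0.655.
Stage 2 (into S): u = (0.655+0.485)/(1+0.655×0.485) = 0.86516, so the speed is 0.865c.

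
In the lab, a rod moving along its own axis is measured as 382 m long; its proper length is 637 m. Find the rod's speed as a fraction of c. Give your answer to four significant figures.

0.8002c

Length contraction gives γ = L₀/L = 637/382 = 1.6675.
β = √(1 − 1/γ²) = √0.64036 = 0.8002.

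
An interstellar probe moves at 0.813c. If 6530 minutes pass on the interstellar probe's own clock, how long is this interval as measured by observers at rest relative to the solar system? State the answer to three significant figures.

γ = 1/√(1 − β²) = 1/√(1 − 0.660969) = 1/√0.339031 = 1/0.582264 = 1.7174.
The onboard clock measures proper time, so the interval in the rest frame of the solar system is dilated: Δt = γ·Δτ = 1.7174 × 6530 minutes = 11200 minutes.

11200 minutes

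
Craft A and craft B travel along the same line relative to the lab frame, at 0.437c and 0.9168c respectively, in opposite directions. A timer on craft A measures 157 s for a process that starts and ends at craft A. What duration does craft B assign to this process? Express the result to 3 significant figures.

Transform craft A's velocity into craft B's frame: (0.437 + 0.9168)/(1 + 0.437·0.9168) = 1.3538/1.4006416, so the relative speed is 0.96656c.
At |u| = 0.96656c, γ = (1 − 0.934238)^(−1/2) = 3.8995.
Craft A's interval is proper; time dilation gives Δt_B = γΔτ = 3.8995 × 157 s = 612 s.

612 s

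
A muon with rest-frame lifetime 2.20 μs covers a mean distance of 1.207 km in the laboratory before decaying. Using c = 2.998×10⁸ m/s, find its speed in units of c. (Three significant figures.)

0.878c

Let x = d/(cτ) = 1207 m / (2.998×10⁸ m/s × 2.200×10^-6 s) = 1.83. Since d = βγcτ, x = βγ = β/√(1−β²).
Solving: β² = x²/(1+x²) = 3.3489/4.3489 = 0.770057, so β = 0.878.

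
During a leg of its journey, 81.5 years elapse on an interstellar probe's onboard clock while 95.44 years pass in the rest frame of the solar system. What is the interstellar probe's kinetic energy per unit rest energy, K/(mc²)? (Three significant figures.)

0.171

From Δt = γΔτ: γ = 95.44/81.5 = 1.17104.
K/(mc²) = γ − 1 = 1.17104 − 1 = 0.171.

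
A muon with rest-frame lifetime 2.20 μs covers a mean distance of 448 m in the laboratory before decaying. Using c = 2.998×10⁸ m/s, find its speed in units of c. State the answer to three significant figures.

d = βγcτ ⇒ βγ = d/(cτ) = 448.0 m / (659.56 m) = 0.67924.
β = (βγ)/√(1+(βγ)²) = 0.67924/√1.461367 = 0.562.

0.562c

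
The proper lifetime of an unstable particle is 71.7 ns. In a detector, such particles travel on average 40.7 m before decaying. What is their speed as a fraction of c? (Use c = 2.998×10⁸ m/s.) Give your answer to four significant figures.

0.8842c

Let x = d/(cτ) = 40.70 m / (2.998×10⁸ m/s × 7.170×10^-8 s) = 1.8934. Since d = βγcτ, x = βγ = β/√(1−β²).
Solving: β² = x²/(1+x²) = 3.58496/4.58496 = 0.781896, so β = 0.8842.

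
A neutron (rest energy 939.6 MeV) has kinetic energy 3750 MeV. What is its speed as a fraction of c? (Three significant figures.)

γ = 1 + K/(mc²) = 1 + 3750/939.6 = 4.9911.
β = √(1 − 1/γ²) = √(1 − 0.0401428) = √0.9598572 = 0.980.

0.980c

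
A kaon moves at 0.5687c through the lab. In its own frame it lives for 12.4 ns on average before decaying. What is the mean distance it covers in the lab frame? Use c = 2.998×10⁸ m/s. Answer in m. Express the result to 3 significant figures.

2.57 m

Lorentz factor: γ = (1 − 0.32341969)^(−1/2) = 1.2157.
Lab-frame lifetime: Δt = γτ = 1.2157 × 12.4 ns = 15.075 ns.
Distance: d = vΔt = 0.5687 × 2.998×10⁸ m/s × 1.5075×10^-8 s = 2.57 m.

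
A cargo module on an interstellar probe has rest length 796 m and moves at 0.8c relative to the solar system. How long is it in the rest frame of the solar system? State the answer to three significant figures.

γ = 1/√(1 − β²) = 1/√(1 − 0.64) = 1/√0.36 = 1/0.6 = 1.6667.
Along the direction of motion the measured length is L₀/γ = 796/1.6667 = 478 m.

478 m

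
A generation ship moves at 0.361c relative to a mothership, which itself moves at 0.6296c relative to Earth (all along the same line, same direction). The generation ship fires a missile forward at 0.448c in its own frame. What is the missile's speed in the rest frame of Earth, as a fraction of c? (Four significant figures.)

Compose velocities in two stages. Stage 1 (into S'): u₁ = (0.448+0.361)/(1+0.448×0.361) = 0.69638.
Stage 2 (into S): u = (0.69638+0.6296)/(1+0.69638×0.6296) = 0.92182, so the speed is 0.9218c.

0.9218c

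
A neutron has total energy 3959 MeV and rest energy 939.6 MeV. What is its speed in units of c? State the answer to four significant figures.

0.9714c

Total energy E = γmc² gives γ = 3959/939.6 = 4.2135.
Hence β = √(1 − 1/γ²) = √(1 − 0.0563267) = √0.9436733 = 0.9714.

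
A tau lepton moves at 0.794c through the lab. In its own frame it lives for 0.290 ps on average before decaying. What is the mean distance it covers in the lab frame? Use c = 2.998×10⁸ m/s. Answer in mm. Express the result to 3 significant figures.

β² = 0.630436, so γ = 1/√0.369564 = 1.645.
Lab-frame lifetime: Δt = γτ = 1.645 × 0.290 ps = 0.47705 ps.
Distance: d = vΔt = 0.794 × 2.998×10⁸ m/s × 4.7705×10^-13 s = 1.14×10^-4 m = 0.114 mm.

0.114 mm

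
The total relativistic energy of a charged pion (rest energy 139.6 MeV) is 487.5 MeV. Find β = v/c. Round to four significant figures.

Total energy E = γmc² gives γ = 487.5/139.6 = 3.4921.
Hence β = √(1 − 1/γ²) = √(1 − 0.0820024) = √0.9179976 = 0.9581.

0.9581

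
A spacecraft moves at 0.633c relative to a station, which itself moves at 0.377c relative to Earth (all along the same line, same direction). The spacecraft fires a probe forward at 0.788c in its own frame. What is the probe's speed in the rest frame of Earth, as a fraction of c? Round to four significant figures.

0.9762c

Compose velocities in two stages. Stage 1 (into S'): u₁ = (0.788+0.633)/(1+0.788×0.633) = 0.94809.
Stage 2 (into S): u = (0.94809+0.377)/(1+0.94809×0.377) = 0.97618, so the speed is 0.9762c.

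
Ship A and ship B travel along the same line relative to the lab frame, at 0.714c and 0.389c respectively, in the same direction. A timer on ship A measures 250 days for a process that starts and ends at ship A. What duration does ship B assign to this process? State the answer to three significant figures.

Transform ship A's velocity into ship B's frame: (0.714 − 0.389)/(1 − 0.714·0.389) = 0.325/0.722254, so the relative speed is 0.44998c.
At |u| = 0.44998c, γ = (1 − 0.202482)^(−1/2) = 1.1198.
The clock on ship A records proper time, so ship B measures Δt = γΔτ = 1.1198 × 250 = 280 days.

280 days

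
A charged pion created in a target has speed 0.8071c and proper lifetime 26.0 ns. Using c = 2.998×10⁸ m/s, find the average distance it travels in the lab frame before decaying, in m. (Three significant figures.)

With β = 0.8071, γ = 1/√(1 − 0.8071²) = 1/√0.34858959 = 1.6937.
Lab-frame lifetime: Δt = γτ = 1.6937 × 26.0 ns = 44.036 ns.
Distance: d = vΔt = 0.8071 × 2.998×10⁸ m/s × 4.4036×10^-8 s = 10.7 m.

10.7 m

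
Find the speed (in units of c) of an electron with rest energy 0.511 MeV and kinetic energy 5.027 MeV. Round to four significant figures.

0.9957c

K = (γ−1)mc², so γ = 1 + 5.027/0.511 = 10.838.
Then v/c = √(1 − γ⁻²) = √(1 − 0.00851337) = √0.99148663 = 0.9957.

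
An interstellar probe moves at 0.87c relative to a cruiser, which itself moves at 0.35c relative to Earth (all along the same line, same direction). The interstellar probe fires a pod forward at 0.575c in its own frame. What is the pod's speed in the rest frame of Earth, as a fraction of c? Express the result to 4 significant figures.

First combine the pod and interstellar probe (S''→S'): u₁ = (0.575 + 0.87)/(1 + 0.575×0.87) = 1.445/1.50025 = 0.96317.
Then combine with the cruiser (S'→S): u = (0.96317 + 0.35)/(1 + 0.96317×0.35) = 1.31317/1.3371095 = 0.9821.

0.9821c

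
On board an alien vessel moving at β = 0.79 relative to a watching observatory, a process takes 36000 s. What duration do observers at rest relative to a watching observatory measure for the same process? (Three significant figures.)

γ = 1/√(1 − β²) = 1/√(1 − 0.6241) = 1/√0.3759 = 1/0.613107 = 1.631.
Time dilation: Δt = γ·Δτ = 1.631 × 36000 = 58700 s.

58700 s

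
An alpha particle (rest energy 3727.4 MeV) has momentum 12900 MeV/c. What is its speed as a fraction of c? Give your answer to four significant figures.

pc/(mc²) = 12900/3727.4 = 3.4609 = βγ = β/√(1−β²).
So β² = x²/(1 + x²) with x = 3.4609: x² = 11.9778, β² = 11.9778/12.9778 = 0.922945, β = 0.9607.

0.9607c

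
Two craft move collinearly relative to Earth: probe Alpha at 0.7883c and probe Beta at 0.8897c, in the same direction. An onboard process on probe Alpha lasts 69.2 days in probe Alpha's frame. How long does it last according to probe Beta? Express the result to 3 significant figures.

The velocity of probe Alpha relative to probe Beta is (0.7883 − 0.8897)c / (1 − 0.7883×0.8897) = −0.33953c; relative speed 0.33953c.
γ for this relative speed: γ = 1/√(1 − 0.115281) = 1.0632.
Probe Alpha's interval is proper; time dilation gives Δt_B = γΔτ = 1.0632 × 69.2 days = 73.6 days.

73.6 days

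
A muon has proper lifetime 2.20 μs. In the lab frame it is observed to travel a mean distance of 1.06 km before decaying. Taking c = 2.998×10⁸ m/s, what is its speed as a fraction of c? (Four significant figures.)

Lab distance = (lab lifetime)·v = γτ·βc, so βγ = d/(cτ) = 1060/(2.998×10⁸ × 2.200×10^-6) = 1.6071.
With βγ = 1.6071: γ² = 1 + (βγ)² = 3.58277, and β = (βγ)/γ = 1.6071/1.89282 = 0.8491.

0.8491c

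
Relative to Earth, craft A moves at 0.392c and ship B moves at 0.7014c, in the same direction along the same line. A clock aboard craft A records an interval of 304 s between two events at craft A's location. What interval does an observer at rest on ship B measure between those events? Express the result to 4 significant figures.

The velocity of craft A relative to ship B is (0.392 − 0.7014)c / (1 − 0.392×0.7014) = −0.42673c; relative speed 0.42673c.
At |u| = 0.42673c, γ = (1 − 0.182098)^(−1/2) = 1.1057.
The clock on craft A records proper time, so ship B measures Δt = γΔτ = 1.1057 × 304 = 336.1 s.

336.1 s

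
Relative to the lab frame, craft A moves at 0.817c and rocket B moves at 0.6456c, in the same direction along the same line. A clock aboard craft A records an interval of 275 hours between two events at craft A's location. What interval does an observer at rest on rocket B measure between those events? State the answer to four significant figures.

The velocity of craft A relative to rocket B is (0.817 − 0.6456)c / (1 − 0.817×0.6456) = 0.36272c; relative speed 0.36272c.
γ for this relative speed: γ = 1/√(1 − 0.131566) = 1.0731.
Craft A's interval is proper; time dilation gives Δt_B = γΔτ = 1.0731 × 275 hours = 295.1 hours.

295.1 hours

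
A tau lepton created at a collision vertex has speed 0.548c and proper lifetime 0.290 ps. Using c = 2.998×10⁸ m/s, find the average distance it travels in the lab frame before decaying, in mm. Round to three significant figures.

0.0570 mm

γ = 1/√(1 − β²) = 1/√(1 − 0.300304) = 1/√0.699696 = 1/0.836478 = 1.1955.
Lab-frame lifetime: Δt = γτ = 1.1955 × 0.290 ps = 0.34669 ps.
Distance: d = vΔt = 0.548 × 2.998×10⁸ m/s × 3.4669×10^-13 s = 5.70×10^-5 m = 0.0570 mm.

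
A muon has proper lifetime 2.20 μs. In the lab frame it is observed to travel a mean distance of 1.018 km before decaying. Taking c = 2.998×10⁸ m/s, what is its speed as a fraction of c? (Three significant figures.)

0.839c

Lab distance = (lab lifetime)·v = γτ·βc, so βγ = d/(cτ) = 1018/(2.998×10⁸ × 2.200×10^-6) = 1.5435.
With βγ = 1.5435: γ² = 1 + (βγ)² = 3.38239, and β = (βγ)/γ = 1.5435/1.83913 = 0.839.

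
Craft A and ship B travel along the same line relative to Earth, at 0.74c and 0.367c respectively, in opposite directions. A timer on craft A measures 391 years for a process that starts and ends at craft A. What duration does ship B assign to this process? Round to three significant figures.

795 years

Speed of craft A in ship B's frame: u = (v_A + v_B)/(1 + v_A v_B/c²) = (0.74 + 0.367)/(1 + 0.74×0.367) = 1.107/1.27158 = 0.87057; |u| = 0.87057c.
At |u| = 0.87057c, γ = (1 − 0.757892)^(−1/2) = 2.0323.
Craft A's interval is proper; time dilation gives Δt_B = γΔτ = 2.0323 × 391 years = 795 years.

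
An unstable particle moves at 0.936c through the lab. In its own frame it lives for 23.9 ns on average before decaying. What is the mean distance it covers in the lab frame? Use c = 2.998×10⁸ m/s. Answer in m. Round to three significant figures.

19.1 m

γ = 1/√(1 − β²) = 1/√(1 − 0.876096) = 1/√0.123904 = 1/0.352 = 2.8409.
Lab-frame lifetime: Δt = γτ = 2.8409 × 23.9 ns = 67.898 ns.
Distance: d = vΔt = 0.936 × 2.998×10⁸ m/s × 6.7898×10^-8 s = 19.1 m.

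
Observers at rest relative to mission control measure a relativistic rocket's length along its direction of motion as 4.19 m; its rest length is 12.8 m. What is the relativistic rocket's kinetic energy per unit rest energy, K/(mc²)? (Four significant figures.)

γ = L₀/L = 12.8/4.19 = 3.05489.
K/(mc²) = γ − 1 = 3.05489 − 1 = 2.055.

2.055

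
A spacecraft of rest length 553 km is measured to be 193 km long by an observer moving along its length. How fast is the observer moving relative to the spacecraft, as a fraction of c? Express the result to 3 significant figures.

0.937c

Length contraction gives γ = L₀/L = 553/193 = 2.8653.
β = √(1 − 1/γ²) = √0.878196 = 0.937.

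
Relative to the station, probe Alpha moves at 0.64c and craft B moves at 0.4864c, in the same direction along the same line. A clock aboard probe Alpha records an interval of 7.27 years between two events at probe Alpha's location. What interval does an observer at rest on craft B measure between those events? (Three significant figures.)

Speed of probe Alpha in craft B's frame: u = (v_A − v_B)/(1 − v_A v_B/c²) = (0.64 − 0.4864)/(1 − 0.64×0.4864) = 0.1536/0.688704 = 0.22303; |u| = 0.22303c.
γ for this relative speed: γ = 1/√(1 − 0.0497424) = 1.0258.
Probe Alpha's interval is proper; time dilation gives Δt_B = γΔτ = 1.0258 × 7.27 years = 7.46 years.

7.46 years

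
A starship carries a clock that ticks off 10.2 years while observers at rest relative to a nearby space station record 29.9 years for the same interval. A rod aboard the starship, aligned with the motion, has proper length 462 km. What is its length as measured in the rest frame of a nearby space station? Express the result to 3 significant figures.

158 km

From Δt = γΔτ: γ = 29.9/10.2 = 2.93137.
The rod contracts by the same γ: 462 km / 2.93137 = 158 km.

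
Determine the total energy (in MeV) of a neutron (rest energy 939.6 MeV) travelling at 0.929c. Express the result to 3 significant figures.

γ = 1/√(1 − β²) = 1/√(1 − 0.863041) = 1/√0.136959 = 1/0.37008 = 2.7021.
Total energy: E = γmc² = 2.7021 × 939.6 MeV = 2540 MeV.

2540 MeV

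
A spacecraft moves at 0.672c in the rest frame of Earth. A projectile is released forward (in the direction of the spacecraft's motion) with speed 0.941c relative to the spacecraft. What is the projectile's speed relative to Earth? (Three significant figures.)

Relativistic velocity addition: u = (u' + v)/(1 + u'v/c²), with u' = 0.941c and v = 0.672c.
Numerator: 0.941 + 0.672 = 1.613. Denominator: 1 + (0.941)(0.672) = 1.632352.
u = 1.613/1.632352 = 0.98814, so the speed is 0.988c.

0.988c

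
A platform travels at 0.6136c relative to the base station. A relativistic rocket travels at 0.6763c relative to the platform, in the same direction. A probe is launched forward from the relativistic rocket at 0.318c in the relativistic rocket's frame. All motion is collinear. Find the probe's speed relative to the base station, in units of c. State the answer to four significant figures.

Compose velocities in two stages. Stage 1 (into S'): u₁ = (0.318+0.6763)/(1+0.318×0.6763) = 0.81831.
Stage 2 (into S): u = (0.81831+0.6136)/(1+0.81831×0.6136) = 0.95326, so the speed is 0.9533c.

0.9533c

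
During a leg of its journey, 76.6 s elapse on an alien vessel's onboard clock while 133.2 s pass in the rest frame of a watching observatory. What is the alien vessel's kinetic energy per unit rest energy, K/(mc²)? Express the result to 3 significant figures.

0.739

From Δt = γΔτ: γ = 133.2/76.6 = 1.7389.
K/(mc²) = γ − 1 = 1.7389 − 1 = 0.739.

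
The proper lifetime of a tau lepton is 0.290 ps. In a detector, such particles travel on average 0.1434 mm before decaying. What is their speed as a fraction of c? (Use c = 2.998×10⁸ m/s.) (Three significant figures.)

Let x = d/(cτ) = 1.434×10^-4 m / (2.998×10⁸ m/s × 2.900×10^-13 s) = 1.6494. Since d = βγcτ, x = βγ = β/√(1−β²).
Solving: β² = x²/(1+x²) = 2.72052/3.72052 = 0.73122, so β = 0.855.

0.855c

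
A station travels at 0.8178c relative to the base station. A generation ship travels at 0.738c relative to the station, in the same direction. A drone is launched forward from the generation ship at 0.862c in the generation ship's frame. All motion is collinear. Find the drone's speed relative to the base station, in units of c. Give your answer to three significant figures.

Compose velocities in two stages. Stage 1 (into S'): u₁ = (0.862+0.738)/(1+0.862×0.738) = 0.9779.
Stage 2 (into S): u = (0.9779+0.8178)/(1+0.9779×0.8178) = 0.99776, so the speed is 0.998c.

0.998c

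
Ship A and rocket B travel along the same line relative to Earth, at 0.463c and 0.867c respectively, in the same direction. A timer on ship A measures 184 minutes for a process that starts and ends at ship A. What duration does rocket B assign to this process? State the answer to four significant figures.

249.4 minutes

The velocity of ship A relative to rocket B is (0.463 − 0.867)c / (1 − 0.463×0.867) = −0.67493c; relative speed 0.67493c.
γ for this relative speed: γ = 1/√(1 − 0.455531) = 1.3552.
The clock on ship A records proper time, so rocket B measures Δt = γΔτ = 1.3552 × 184 = 249.4 minutes.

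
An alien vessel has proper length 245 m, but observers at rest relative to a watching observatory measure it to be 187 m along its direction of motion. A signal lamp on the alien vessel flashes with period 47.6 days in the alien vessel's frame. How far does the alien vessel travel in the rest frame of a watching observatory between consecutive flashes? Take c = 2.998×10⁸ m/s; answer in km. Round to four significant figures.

1.044×10^12 km

Length contraction gives γ = L₀/L = 245/187 = 1.31016.
β = √(1 − 1/γ²) = 0.64608. Lab-frame period = γτ = 1.31016×47.6 days = 62.364 days. Distance = βc × γτ = 0.64608 × 2.998×10⁸ m/s × 5388249.6 s = 1.0437×10^15 m = 1.044×10^12 km.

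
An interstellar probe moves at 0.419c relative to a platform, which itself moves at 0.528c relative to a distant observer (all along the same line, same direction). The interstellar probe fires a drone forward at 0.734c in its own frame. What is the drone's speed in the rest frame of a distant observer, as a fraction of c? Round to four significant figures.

0.9619c

Apply u = (u'+v)/(1+u'v) twice. Drone in the platform frame: (0.734+0.419)/(1+0.734·0.419) = 1.153/1.307546 = 0.8818c.
That velocity, transformed to the rest frame of a distant observer: (0.8818+0.528)/(1+0.8818·0.528) = 1.4098/1.4655904 = 0.96193c.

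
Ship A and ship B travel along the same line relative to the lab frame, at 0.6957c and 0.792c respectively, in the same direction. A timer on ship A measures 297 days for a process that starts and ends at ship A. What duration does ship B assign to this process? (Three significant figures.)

Speed of ship A in ship B's frame: u = (v_A − v_B)/(1 − v_A v_B/c²) = (0.6957 − 0.792)/(1 − 0.6957×0.792) = −0.0963/0.4490056 = −0.21447; |u| = 0.21447c.
γ for this relative speed: γ = 1/√(1 − 0.0459974) = 1.0238.
Ship A's interval is proper; time dilation gives Δt_B = γΔτ = 1.0238 × 297 days = 304 days.

304 days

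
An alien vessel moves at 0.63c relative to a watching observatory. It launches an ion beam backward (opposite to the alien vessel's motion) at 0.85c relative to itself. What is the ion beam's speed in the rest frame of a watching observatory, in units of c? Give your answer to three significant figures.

0.474c

Relativistic velocity addition: u = (u' + v)/(1 + u'v/c²), with u' = −0.85c and v = 0.63c.
Numerator: −0.85 + 0.63 = −0.22. Denominator: 1 + (−0.85)(0.63) = 0.4645.
u = −0.22/0.4645 = −0.47363, so the speed is 0.474c.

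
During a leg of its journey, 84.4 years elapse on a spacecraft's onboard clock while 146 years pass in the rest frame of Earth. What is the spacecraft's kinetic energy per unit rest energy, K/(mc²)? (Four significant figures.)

0.7299

From Δt = γΔτ: γ = 146/84.4 = 1.72986.
Since K = (γ−1)mc², K/(mc²) = 1.72986 − 1 = 0.7299.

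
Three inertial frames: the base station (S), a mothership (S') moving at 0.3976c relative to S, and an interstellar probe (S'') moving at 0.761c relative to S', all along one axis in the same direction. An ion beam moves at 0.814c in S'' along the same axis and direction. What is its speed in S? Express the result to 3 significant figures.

0.988c

Compose velocities in two stages. Stage 1 (into S'): u₁ = (0.814+0.761)/(1+0.814×0.761) = 0.97255.
Stage 2 (into S): u = (0.97255+0.3976)/(1+0.97255×0.3976) = 0.98808, so the speed is 0.988c.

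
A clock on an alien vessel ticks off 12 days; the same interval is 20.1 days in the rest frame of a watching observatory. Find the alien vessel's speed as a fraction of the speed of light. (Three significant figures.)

γ = Δt/Δτ = 20.1/12 = 1.675.
β = √(1 − 1/γ²) = √(1 − 0.356427) = √0.643573 = 0.802.

0.802c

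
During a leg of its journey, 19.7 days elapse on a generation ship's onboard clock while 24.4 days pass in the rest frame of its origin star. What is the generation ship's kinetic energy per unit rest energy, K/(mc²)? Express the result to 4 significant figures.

0.2386

The time-dilation ratio gives γ = 24.4/19.7 = 1.23858.
K/(mc²) = γ − 1 = 1.23858 − 1 = 0.2386.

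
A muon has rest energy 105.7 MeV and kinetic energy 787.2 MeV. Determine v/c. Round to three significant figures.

γ = 1 + K/(mc²) = 1 + 787.2/105.7 = 8.4475.
β = √(1 − 1/γ²) = √(1 − 0.0140134) = √0.9859866 = 0.993.

0.993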